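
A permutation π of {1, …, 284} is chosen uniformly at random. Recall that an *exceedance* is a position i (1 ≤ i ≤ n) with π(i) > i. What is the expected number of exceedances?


Write X = Σ_{i=1}^{284} X_i, where X_i = 1_{π(i) > i}.
For each fixed i, π(i) is uniform over {1, …, 284} (marginal of a uniform permutation), so P[π(i) > i] = (n − i)/n. Summing: Σ_{i=1}^{284} (n − i)/n = (0 + 1 + … + 283)/284 = 284(284 − 1)/(2·284) = (284 − 1)/2.
Hence E[X] = Σ_{i=1}^{284} (284 − i)/284 = 283/2 ≈ 141.500.

E[X] = 283/2 = 141.500.


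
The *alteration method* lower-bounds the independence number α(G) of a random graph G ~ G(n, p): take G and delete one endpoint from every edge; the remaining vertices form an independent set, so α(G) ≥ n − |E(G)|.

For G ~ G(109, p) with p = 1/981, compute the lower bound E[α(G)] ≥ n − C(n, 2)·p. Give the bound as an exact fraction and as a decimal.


E[|E(G)|] = C(109, 2)·p = 5886 · (1/981) = 6.
E[α(G)] ≥ n − E[|E(G)|] = 109 − 6 = 103.
Numerically: ≈ 103.00000.
(This is only a lower bound; the true E[α(G)] may be larger.)

E[α(G)] ≥ 103 ≈ 103.00000.


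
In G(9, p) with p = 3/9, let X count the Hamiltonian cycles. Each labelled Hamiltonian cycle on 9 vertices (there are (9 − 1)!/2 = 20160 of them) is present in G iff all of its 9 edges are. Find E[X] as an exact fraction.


K_9 has (9 − 1)!/2 = 20160 labelled Hamiltonian cycles.
For each such Hamiltonian cycle H, let X_H = 1 if all 9 edges of H are present in G. Then P[X_H = 1] = p^{9} = (1/3)^{9} = 1/19683.
Summing the indicators: E[X] = Σ_H E[X_H] = 20160 · p^{9} = 20160 · 1/19683 = 2240/2187.
Numerically: E[X] ≈ 1.02.

E[X] = 20160 · (1/3)^{9} = 2240/2187 ≈ 1.02.


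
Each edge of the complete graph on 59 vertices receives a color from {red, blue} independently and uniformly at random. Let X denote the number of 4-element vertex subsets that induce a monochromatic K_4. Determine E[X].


Let X = Σ_S X_S over the C(59, 4) = 455126 subsets S of size 4, where X_S = 1 if the K_4 on S is monochromatic.
For a fixed S, the K_4 on S has C(4, 2) = 6 edges. P[all 6 edges red] = (1/2)^6, and likewise for blue, so P[monochromatic] = 2·(1/2)^6 = 2^{1 − 6} = 1/32.
By linearity: E[X] = C(59, 4) · 2^{1 − 6} = 455126 · 1/32 = 227563/16.
Numerically: E[X] ≈ 14222.6875.

E[X] = C(59,4)·2^(1−C(4,2)) = 227563/16 ≈ 14222.6875.


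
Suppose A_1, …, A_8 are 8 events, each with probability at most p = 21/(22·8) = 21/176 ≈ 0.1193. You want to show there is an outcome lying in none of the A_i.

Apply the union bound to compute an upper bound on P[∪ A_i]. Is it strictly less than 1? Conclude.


Union bound: P[∪_{i=1}^{8} A_i] ≤ Σ_i P[A_i] ≤ 8·p = 8·(21/176) = 21/22.
Numerically: 21/22 ≈ 0.9545.
Is 21/22 < 1? YES.
Since P[∪ A_i] ≤ 21/22 < 1, the complement has P[∩ A_i^c] ≥ 1 − 21/22 = 1/22 > 0, so some outcome avoids every A_i.

8·p = 21/22 ≈ 0.9545; existence CERTIFIED by the union bound.


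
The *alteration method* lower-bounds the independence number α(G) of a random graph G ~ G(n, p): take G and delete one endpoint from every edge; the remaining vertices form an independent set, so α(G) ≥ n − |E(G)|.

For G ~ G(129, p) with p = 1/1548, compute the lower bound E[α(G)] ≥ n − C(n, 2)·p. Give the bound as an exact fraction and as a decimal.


E[|E(G)|] = C(129, 2)·p = 8256 · (1/1548) = 16/3.
E[α(G)] ≥ n − E[|E(G)|] = 129 − 16/3 = 371/3.
Numerically: ≈ 123.66667.
(This is only a lower bound; the true E[α(G)] may be larger.)

E[α(G)] ≥ 371/3 ≈ 123.66667.


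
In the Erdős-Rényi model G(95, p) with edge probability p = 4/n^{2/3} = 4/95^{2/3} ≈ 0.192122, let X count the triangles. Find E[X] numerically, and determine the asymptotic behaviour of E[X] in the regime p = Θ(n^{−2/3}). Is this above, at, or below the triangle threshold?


Number of potential triangles: C(95, 3) = 138415.
Each occurs with probability p³ ≈ (0.192122)³ ≈ 7.09141274e-03.
By linearity: E[X] = C(95, 3)·p³ ≈ 138415 · 7.09141274e-03 ≈ 981.557895.
Since α = 2/3 < 1, p = c/n^{2/3} ≫ 1/n is above the triangle threshold p ~ 1/n. Asymptotically E[X] ~ (c³/6)·n^{3(1−α)} = (4³/6)·n^{1} → ∞; triangles are abundant w.h.p.

E[X] ≈ 981.557895; in regime p = Θ(1/n^{2/3}) E[X] diverges (above the triangle threshold p ~ 1/n).


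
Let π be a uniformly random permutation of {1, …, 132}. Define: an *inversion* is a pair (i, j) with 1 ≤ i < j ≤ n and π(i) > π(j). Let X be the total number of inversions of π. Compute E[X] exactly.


Write X = Σ X_I over the C(132, 2) = 8646 pairs i < j, with X_I the indicator of one inversion.
There are 8646 indicators.
For each fixed pair i < j, the values π(i) and π(j) are two distinct elements of {1, …, 132} in uniformly random order; by symmetry P[π(i) > π(j)] = 1/2.
By linearity: E[X] = 8646 · (1/2) = C(132, 2) · (1/2) = 8646/2 = 4323 ≈ 4323.000.

E[X] = 4323 = 4323.000.


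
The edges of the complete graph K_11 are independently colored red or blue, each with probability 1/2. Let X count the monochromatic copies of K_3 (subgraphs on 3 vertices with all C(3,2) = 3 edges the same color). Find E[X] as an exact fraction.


Let X = Σ_S X_S over the C(11, 3) = 165 subsets S of size 3, where X_S = 1 if the K_3 on S is monochromatic.
For a fixed S, the K_3 on S has C(3, 2) = 3 edges. P[all 3 edges red] = (1/2)^3, and likewise for blue, so P[monochromatic] = 2·(1/2)^3 = 2^{1 − 3} = 1/4.
By linearity: E[X] = C(11, 3) · 2^{1 − 3} = 165 · 1/4 = 165/4.
Numerically: E[X] ≈ 41.250000.

E[X] = C(11,3)·2^(1−C(3,2)) = 165/4 ≈ 41.250000.


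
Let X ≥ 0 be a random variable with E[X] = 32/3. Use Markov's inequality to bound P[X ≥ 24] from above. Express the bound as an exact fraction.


μ = E[X] = 32/3, a = 24.
Markov: P[X ≥ 24] ≤ μ/a = (32/3)/24 = 4/9.
Numerically: ≈ 0.4444.
(Since a = 24 > μ = 10.6667, the bound 4/9 is < 1 and informative.)

P[X ≥ 24] ≤ 4/9 ≈ 0.4444.


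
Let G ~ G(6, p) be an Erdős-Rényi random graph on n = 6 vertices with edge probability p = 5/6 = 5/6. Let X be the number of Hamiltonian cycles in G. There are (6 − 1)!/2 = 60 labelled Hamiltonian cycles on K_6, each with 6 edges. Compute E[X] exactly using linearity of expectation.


K_6 has (6 − 1)!/2 = 60 labelled Hamiltonian cycles.
For each such Hamiltonian cycle H, let X_H = 1 if all 6 edges of H are present in G. Then P[X_H = 1] = p^{6} = (5/6)^{6} = 15625/46656.
By linearity: E[X] = Σ_H E[X_H] = 60 · p^{6} = 60 · 15625/46656 = 78125/3888.
Numerically: E[X] ≈ 20.09.

E[X] = 60 · (5/6)^{6} = 78125/3888 ≈ 20.09.


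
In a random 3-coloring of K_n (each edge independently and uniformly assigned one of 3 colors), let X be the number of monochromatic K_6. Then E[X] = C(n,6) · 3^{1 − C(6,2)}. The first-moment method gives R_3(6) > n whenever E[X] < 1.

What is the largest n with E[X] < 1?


We need C(n, 6) · 3^{1 − 15} < 1, i.e. C(n, 6) < 3^{15 − 1} = 4782969.
Check values of n near the boundary:
  n = 37: C(37, 6) = 2324784; 2324784 < 4782969? YES
  n = 38: C(38, 6) = 2760681; 2760681 < 4782969? YES
  n = 39: C(39, 6) = 3262623; 3262623 < 4782969? YES
  n = 40: C(40, 6) = 3838380; 3838380 < 4782969? YES
  n = 41: C(41, 6) = 4496388; 4496388 < 4782969? YES
  n = 42: C(42, 6) = 5245786; 5245786 < 4782969? NO
  n = 43: C(43, 6) = 6096454; 6096454 < 4782969? NO
  n = 44: C(44, 6) = 7059052; 7059052 < 4782969? NO
The largest n with C(n, 6) < 4782969 is n = 41 (where E[X] = 1498796/1594323 ≈ 0.940). Hence R_3(6) > 41, i.e. R_3(6) ≥ 42.

Largest n = 41; hence R_3(6) > 41.


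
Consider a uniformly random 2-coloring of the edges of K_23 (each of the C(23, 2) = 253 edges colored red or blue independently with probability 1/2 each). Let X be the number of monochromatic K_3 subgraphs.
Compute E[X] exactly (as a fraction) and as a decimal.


Let X = Σ_S X_S over the C(23, 3) = 1771 subsets S of size 3, where X_S = 1 if the K_3 on S is monochromatic.
For a fixed S, the K_3 on S has C(3, 2) = 3 edges. P[all 3 edges red] = (1/2)^3, and likewise for blue, so P[monochromatic] = 2·(1/2)^3 = 2^{1 − 3} = 1/4.
By linearity: E[X] = C(23, 3) · 2^{1 − 3} = 1771 · 1/4 = 1771/4.
Numerically: E[X] ≈ 442.750.

E[X] = C(23,3)·2^(1−C(3,2)) = 1771/4 ≈ 442.750.


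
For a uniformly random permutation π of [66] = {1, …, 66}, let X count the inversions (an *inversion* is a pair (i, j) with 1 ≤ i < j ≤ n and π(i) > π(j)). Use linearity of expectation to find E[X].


Write X = Σ X_I over the C(66, 2) = 2145 pairs i < j, with X_I the indicator of one inversion.
There are 2145 indicators.
For each fixed pair i < j, the values π(i) and π(j) are two distinct elements of {1, …, 66} in uniformly random order; by symmetry P[π(i) > π(j)] = 1/2.
By linearity: E[X] = 2145 · (1/2) = C(66, 2) · (1/2) = 2145/2 = 2145/2 ≈ 1072.50000.

E[X] = 2145/2 = 1072.50000.


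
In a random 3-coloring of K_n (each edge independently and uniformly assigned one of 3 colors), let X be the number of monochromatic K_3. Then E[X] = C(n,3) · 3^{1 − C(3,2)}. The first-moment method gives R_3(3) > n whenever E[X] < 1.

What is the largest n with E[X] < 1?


We need C(n, 3) · 3^{1 − 3} < 1, i.e. C(n, 3) < 3^{3 − 1} = 9.
Check values of n near the boundary:
  n = 3: C(3, 3) = 1; 1 < 9? YES
  n = 4: C(4, 3) = 4; 4 < 9? YES
  n = 5: C(5, 3) = 10; 10 < 9? NO
  n = 6: C(6, 3) = 20; 20 < 9? NO
  n = 7: C(7, 3) = 35; 35 < 9? NO
The largest n with C(n, 3) < 9 is n = 4 (where E[X] = 4/9 ≈ 0.444). Hence R_3(3) > 4, i.e. R_3(3) ≥ 5.

Largest n = 4; hence R_3(3) > 4.


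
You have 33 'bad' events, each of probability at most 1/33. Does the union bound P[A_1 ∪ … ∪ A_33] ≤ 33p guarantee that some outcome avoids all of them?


Union bound: P[∪_{i=1}^{33} A_i] ≤ Σ_i P[A_i] ≤ 33·p = 33·(1/33) = 1.
Numerically: 1 ≈ 1.0000.
Is 1 < 1? NO.
Since the bound 1 is ≥ 1, the union bound is uninformative here; it does NOT by itself certify existence.

33·p = 1 ≈ 1.0000; existence NOT certified by the union bound.


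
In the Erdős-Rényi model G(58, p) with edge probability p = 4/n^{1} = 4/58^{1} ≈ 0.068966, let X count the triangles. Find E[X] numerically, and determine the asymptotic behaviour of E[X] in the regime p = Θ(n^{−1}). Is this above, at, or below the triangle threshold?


Number of potential triangles: C(58, 3) = 30856.
Each occurs with probability p³ ≈ (0.068966)³ ≈ 3.2801673e-04.
By linearity: E[X] = C(58, 3)·p³ ≈ 30856 · 3.2801673e-04 ≈ 10.12128.
Here α = 1, so p = 4/n is exactly at the triangle threshold p ~ 1/n. Asymptotically E[X] → c³/6 = 4³/6 = 32/3 ≈ 10.66667, a bounded constant. In this regime the triangle count is asymptotically Poisson(c³/6).

E[X] ≈ 10.12128; in regime p = Θ(1/n^{1}) E[X] stays bounded (at the triangle threshold p ~ 1/n).


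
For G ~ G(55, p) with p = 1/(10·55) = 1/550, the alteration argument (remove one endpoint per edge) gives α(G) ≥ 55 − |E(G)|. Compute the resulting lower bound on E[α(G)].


E[|E(G)|] = C(55, 2)·p = 1485 · (1/550) = 27/10.
E[α(G)] ≥ n − E[|E(G)|] = 55 − 27/10 = 523/10.
Numerically: ≈ 52.3000.
(This is only a lower bound; the true E[α(G)] may be larger.)

E[α(G)] ≥ 523/10 ≈ 52.3000.


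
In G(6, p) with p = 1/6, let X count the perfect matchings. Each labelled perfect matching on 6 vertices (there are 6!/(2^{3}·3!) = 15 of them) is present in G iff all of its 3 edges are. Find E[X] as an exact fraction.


K_6 has 6!/(2^{3}·3!) = 15 labelled perfect matchings.
For each such perfect matching H, let X_H = 1 if all 3 edges of H are present in G. Then P[X_H = 1] = p^{3} = (1/6)^{3} = 1/216.
By linearity: E[X] = Σ_H E[X_H] = 15 · p^{3} = 15 · 1/216 = 5/72.
Numerically: E[X] ≈ 0.069444.

E[X] = 15 · (1/6)^{3} = 5/72 ≈ 0.069444.


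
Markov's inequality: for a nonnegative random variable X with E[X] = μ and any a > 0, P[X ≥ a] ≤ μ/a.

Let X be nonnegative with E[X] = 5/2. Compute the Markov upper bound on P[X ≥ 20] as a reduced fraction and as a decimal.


μ = E[X] = 5/2, a = 20.
Markov: P[X ≥ 20] ≤ μ/a = (5/2)/20 = 1/8.
Numerically: ≈ 0.125000.
(Since a = 20 > μ = 2.500000, the bound 1/8 is < 1 and informative.)

P[X ≥ 20] ≤ 1/8 ≈ 0.125000.


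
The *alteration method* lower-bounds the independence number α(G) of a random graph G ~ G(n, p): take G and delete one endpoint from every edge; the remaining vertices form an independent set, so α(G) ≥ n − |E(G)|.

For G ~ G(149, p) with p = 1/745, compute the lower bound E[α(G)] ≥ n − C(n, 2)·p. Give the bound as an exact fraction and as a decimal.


E[|E(G)|] = C(149, 2)·p = 11026 · (1/745) = 74/5.
E[α(G)] ≥ n − E[|E(G)|] = 149 − 74/5 = 671/5.
Numerically: ≈ 134.200000.
(This is only a lower bound; the true E[α(G)] may be larger.)

E[α(G)] ≥ 671/5 ≈ 134.200000.


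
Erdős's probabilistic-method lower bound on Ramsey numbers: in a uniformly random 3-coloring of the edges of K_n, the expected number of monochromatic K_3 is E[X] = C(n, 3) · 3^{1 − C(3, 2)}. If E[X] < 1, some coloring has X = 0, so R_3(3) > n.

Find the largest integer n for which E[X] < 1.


We need C(n, 3) · 3^{1 − 3} < 1, i.e. C(n, 3) < 3^{3 − 1} = 9.
Check values of n near the boundary:
  n = 3: C(3, 3) = 1; 1 < 9? YES
  n = 4: C(4, 3) = 4; 4 < 9? YES
  n = 5: C(5, 3) = 10; 10 < 9? NO
  n = 6: C(6, 3) = 20; 20 < 9? NO
  n = 7: C(7, 3) = 35; 35 < 9? NO
The largest n with C(n, 3) < 9 is n = 4 (where E[X] = 4/9 ≈ 0.4444444). Hence R_3(3) > 4, i.e. R_3(3) ≥ 5.

Largest n = 4; hence R_3(3) > 4.


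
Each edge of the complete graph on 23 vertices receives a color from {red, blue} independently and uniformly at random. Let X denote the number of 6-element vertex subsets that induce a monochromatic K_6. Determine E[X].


Let X = Σ_S X_S over the C(23, 6) = 100947 subsets S of size 6, where X_S = 1 if the K_6 on S is monochromatic.
For a fixed S, the K_6 on S has C(6, 2) = 15 edges. P[all 15 edges red] = (1/2)^15, and likewise for blue, so P[monochromatic] = 2·(1/2)^15 = 2^{1 − 15} = 1/16384.
Summing: E[X] = C(23, 6) · 2^{1 − 15} = 100947 · 1/16384 = 100947/16384.
Numerically: E[X] ≈ 6.16132.

E[X] = C(23,6)·2^(1−C(6,2)) = 100947/16384 ≈ 6.16132.


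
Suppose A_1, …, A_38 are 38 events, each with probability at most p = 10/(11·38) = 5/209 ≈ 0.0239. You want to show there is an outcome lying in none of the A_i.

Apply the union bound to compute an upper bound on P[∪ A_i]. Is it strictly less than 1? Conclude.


Union bound: P[∪_{i=1}^{38} A_i] ≤ Σ_i P[A_i] ≤ 38·p = 38·(5/209) = 10/11.
Numerically: 10/11 ≈ 0.9091.
Is 10/11 < 1? YES.
Since P[∪ A_i] ≤ 10/11 < 1, the complement has P[∩ A_i^c] ≥ 1 − 10/11 = 1/11 > 0, so some outcome avoids every A_i.

38·p = 10/11 ≈ 0.9091; existence CERTIFIED by the union bound.


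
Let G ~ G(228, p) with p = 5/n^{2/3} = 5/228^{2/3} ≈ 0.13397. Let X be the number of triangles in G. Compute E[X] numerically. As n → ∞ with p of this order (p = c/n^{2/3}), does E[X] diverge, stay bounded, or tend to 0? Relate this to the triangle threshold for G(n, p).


Number of potential triangles: C(228, 3) = 1949476.
Each occurs with probability p³ ≈ (0.13397)³ ≈ 2.4045860e-03.
By linearity: E[X] = C(228, 3)·p³ ≈ 1949476 · 2.4045860e-03 ≈ 4687.68275.
Since α = 2/3 < 1, p = c/n^{2/3} ≫ 1/n is above the triangle threshold p ~ 1/n. Asymptotically E[X] ~ (c³/6)·n^{3(1−α)} = (5³/6)·n^{1} → ∞; triangles are abundant w.h.p.

E[X] ≈ 4687.68275; in regime p = Θ(1/n^{2/3}) E[X] diverges (above the triangle threshold p ~ 1/n).


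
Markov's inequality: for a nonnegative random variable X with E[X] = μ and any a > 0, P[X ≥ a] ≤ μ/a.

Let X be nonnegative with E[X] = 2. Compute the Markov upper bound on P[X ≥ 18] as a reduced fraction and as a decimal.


μ = E[X] = 2, a = 18.
Markov: P[X ≥ 18] ≤ μ/a = (2)/18 = 1/9.
Numerically: ≈ 0.1111.
(Since a = 18 > μ = 2.0000, the bound 1/9 is < 1 and informative.)

P[X ≥ 18] ≤ 1/9 ≈ 0.1111.


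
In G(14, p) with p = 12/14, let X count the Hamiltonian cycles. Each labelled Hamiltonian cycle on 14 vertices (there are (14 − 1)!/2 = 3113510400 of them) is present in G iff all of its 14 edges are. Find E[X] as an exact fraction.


K_14 has (14 − 1)!/2 = 3113510400 labelled Hamiltonian cycles.
For each such Hamiltonian cycle H, let X_H = 1 if all 14 edges of H are present in G. Then P[X_H = 1] = p^{14} = (6/7)^{14} = 78364164096/678223072849.
By linearity: E[X] = Σ_H E[X_H] = 3113510400 · p^{14} = 3113510400 · 78364164096/678223072849 = 34855377128600371200/96889010407.
Numerically: E[X] ≈ 3.5975e+08.

E[X] = 3113510400 · (6/7)^{14} = 34855377128600371200/96889010407 ≈ 3.5975e+08.


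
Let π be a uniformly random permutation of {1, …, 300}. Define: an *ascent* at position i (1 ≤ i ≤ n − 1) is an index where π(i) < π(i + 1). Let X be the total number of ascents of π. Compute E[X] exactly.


Write X = Σ X_I over i = 1, …, 299, with X_I the indicator of one ascent.
There are 299 indicators.
For each fixed i, the pair (π(i), π(i+1)) is a uniformly random ordered pair of distinct values from {1, …, 300}; by symmetry P[π(i) < π(i+1)] = 1/2.
By linearity: E[X] = 299 · (1/2) = (300 − 1) · (1/2) = 299/2 ≈ 149.5000.

E[X] = 299/2 = 149.5000.


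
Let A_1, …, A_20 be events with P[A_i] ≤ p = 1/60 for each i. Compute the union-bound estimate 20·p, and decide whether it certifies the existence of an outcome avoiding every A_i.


Union bound: P[∪_{i=1}^{20} A_i] ≤ Σ_i P[A_i] ≤ 20·p = 20·(1/60) = 1/3.
Numerically: 1/3 ≈ 0.3333.
Is 1/3 < 1? YES.
Since P[∪ A_i] ≤ 1/3 < 1, the complement has P[∩ A_i^c] ≥ 1 − 1/3 = 2/3 > 0, so some outcome avoids every A_i.

20·p = 1/3 ≈ 0.3333; existence CERTIFIED by the union bound.


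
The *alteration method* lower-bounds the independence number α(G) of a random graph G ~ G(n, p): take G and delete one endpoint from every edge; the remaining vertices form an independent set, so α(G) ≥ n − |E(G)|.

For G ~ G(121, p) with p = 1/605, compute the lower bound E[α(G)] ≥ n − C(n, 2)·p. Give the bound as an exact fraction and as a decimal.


E[|E(G)|] = C(121, 2)·p = 7260 · (1/605) = 12.
E[α(G)] ≥ n − E[|E(G)|] = 121 − 12 = 109.
Numerically: ≈ 109.0000.
(This is only a lower bound; the true E[α(G)] may be larger.)

E[α(G)] ≥ 109 ≈ 109.0000.


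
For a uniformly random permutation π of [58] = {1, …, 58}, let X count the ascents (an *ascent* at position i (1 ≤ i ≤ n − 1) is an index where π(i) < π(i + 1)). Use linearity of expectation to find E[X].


Write X = Σ X_I over i = 1, …, 57, with X_I the indicator of one ascent.
There are 57 indicators.
For each fixed i, the pair (π(i), π(i+1)) is a uniformly random ordered pair of distinct values from {1, …, 58}; by symmetry P[π(i) < π(i+1)] = 1/2.
By linearity: E[X] = 57 · (1/2) = (58 − 1) · (1/2) = 57/2 ≈ 28.500.

E[X] = 57/2 = 28.500.


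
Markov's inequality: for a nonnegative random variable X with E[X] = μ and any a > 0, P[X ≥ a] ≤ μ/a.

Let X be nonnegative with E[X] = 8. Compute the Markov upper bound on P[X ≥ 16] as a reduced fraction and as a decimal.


μ = E[X] = 8, a = 16.
Markov: P[X ≥ 16] ≤ μ/a = (8)/16 = 1/2.
Numerically: ≈ 0.5000.
(Since a = 16 > μ = 8.0000, the bound 1/2 is < 1 and informative.)

P[X ≥ 16] ≤ 1/2 ≈ 0.5000.


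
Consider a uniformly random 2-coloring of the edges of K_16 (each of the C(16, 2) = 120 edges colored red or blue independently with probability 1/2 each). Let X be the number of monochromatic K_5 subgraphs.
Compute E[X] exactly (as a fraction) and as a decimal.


Let X = Σ_S X_S over the C(16, 5) = 4368 subsets S of size 5, where X_S = 1 if the K_5 on S is monochromatic.
For a fixed S, the K_5 on S has C(5, 2) = 10 edges. P[all 10 edges red] = (1/2)^10, and likewise for blue, so P[monochromatic] = 2·(1/2)^10 = 2^{1 − 10} = 1/512.
By linearity of expectation: E[X] = C(16, 5) · 2^{1 − 10} = 4368 · 1/512 = 273/32.
Numerically: E[X] ≈ 8.53125.

E[X] = C(16,5)·2^(1−C(5,2)) = 273/32 ≈ 8.53125.


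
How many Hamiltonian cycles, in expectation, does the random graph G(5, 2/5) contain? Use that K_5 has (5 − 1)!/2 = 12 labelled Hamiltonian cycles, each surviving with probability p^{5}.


K_5 has (5 − 1)!/2 = 12 labelled Hamiltonian cycles.
For each such Hamiltonian cycle H, let X_H = 1 if all 5 edges of H are present in G. Then P[X_H = 1] = p^{5} = (2/5)^{5} = 32/3125.
By linearity of expectation: E[X] = Σ_H E[X_H] = 12 · p^{5} = 12 · 32/3125 = 384/3125.
Numerically: E[X] ≈ 0.123.

E[X] = 12 · (2/5)^{5} = 384/3125 ≈ 0.123.


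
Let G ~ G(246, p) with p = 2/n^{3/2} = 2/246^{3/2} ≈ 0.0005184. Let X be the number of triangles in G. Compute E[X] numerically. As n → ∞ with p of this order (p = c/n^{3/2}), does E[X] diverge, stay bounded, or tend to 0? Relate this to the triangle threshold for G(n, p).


Number of potential triangles: C(246, 3) = 2450980.
Each occurs with probability p³ ≈ (0.0005184)³ ≈ 1.392778e-10.
By linearity: E[X] = C(246, 3)·p³ ≈ 2450980 · 1.392778e-10 ≈ 0.0003.
Since α = 3/2 > 1, p = c/n^{3/2} = o(1/n) is below the triangle threshold p ~ 1/n. Asymptotically E[X] ~ (c³/6)·n^{3(1−α)} = (2³/6)·n^{-1.5} → 0, so by Markov's inequality G has no triangles w.h.p.

E[X] ≈ 0.0003; in regime p = Θ(1/n^{3/2}) E[X] tends to 0 (below the triangle threshold p ~ 1/n).


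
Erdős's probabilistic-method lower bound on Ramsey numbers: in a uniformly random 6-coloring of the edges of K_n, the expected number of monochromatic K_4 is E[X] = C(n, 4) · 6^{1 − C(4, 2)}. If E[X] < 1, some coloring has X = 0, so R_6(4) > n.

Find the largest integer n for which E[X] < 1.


We need C(n, 4) · 6^{1 − 6} < 1, i.e. C(n, 4) < 6^{6 − 1} = 7776.
Check values of n near the boundary:
  n = 20: C(20, 4) = 4845; 4845 < 7776? YES
  n = 21: C(21, 4) = 5985; 5985 < 7776? YES
  n = 22: C(22, 4) = 7315; 7315 < 7776? YES
  n = 23: C(23, 4) = 8855; 8855 < 7776? NO
The largest n with C(n, 4) < 7776 is n = 22 (where E[X] = 7315/7776 ≈ 0.9407). Hence R_6(4) > 22, i.e. R_6(4) ≥ 23.

Largest n = 22; hence R_6(4) > 22.


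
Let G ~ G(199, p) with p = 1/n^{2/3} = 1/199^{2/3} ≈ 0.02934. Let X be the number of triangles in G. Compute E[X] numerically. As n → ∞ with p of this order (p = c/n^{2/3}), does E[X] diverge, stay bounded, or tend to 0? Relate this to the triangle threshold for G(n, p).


Number of potential triangles: C(199, 3) = 1293699.
Each occurs with probability p³ ≈ (0.02934)³ ≈ 2.525189e-05.
By linearity: E[X] = C(199, 3)·p³ ≈ 1293699 · 2.525189e-05 ≈ 32.6683.
Since α = 2/3 < 1, p = c/n^{2/3} ≫ 1/n is above the triangle threshold p ~ 1/n. Asymptotically E[X] ~ (c³/6)·n^{3(1−α)} = (1³/6)·n^{1} → ∞; triangles are abundant w.h.p.

E[X] ≈ 32.6683; in regime p = Θ(1/n^{2/3}) E[X] diverges (above the triangle threshold p ~ 1/n).


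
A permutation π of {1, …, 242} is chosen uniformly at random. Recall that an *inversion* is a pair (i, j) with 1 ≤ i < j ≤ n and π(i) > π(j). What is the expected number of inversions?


Write X = Σ X_I over the C(242, 2) = 29161 pairs i < j, with X_I the indicator of one inversion.
There are 29161 indicators.
For each fixed pair i < j, the values π(i) and π(j) are two distinct elements of {1, …, 242} in uniformly random order; by symmetry P[π(i) > π(j)] = 1/2.
By linearity: E[X] = 29161 · (1/2) = C(242, 2) · (1/2) = 29161/2 = 29161/2 ≈ 14580.500.

E[X] = 29161/2 = 14580.500.


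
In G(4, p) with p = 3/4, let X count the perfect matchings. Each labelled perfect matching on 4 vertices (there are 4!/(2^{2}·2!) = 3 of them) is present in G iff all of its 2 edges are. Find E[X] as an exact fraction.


K_4 has 4!/(2^{2}·2!) = 3 labelled perfect matchings.
For each such perfect matching H, let X_H = 1 if all 2 edges of H are present in G. Then P[X_H = 1] = p^{2} = (3/4)^{2} = 9/16.
Summing the indicators: E[X] = Σ_H E[X_H] = 3 · p^{2} = 3 · 9/16 = 27/16.
Numerically: E[X] ≈ 1.6875.

E[X] = 3 · (3/4)^{2} = 27/16 ≈ 1.6875.


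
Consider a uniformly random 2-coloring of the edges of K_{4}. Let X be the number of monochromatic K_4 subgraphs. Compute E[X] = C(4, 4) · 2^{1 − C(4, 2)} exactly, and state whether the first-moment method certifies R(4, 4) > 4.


E[X] = C(4, 4) · 2^{1 − 6} = 1 · 2^{−5} = 1/32.
As a reduced fraction: E[X] = 1/32 ≈ 0.0312500.
Is E[X] < 1? YES.
Since E[X] < 1, there exists a 2-coloring of K_{4} with no monochromatic K_4; hence R(4, 4) > 4.

E[X] = 1/32 ≈ 0.0312500; E[X] < 1, so R(4, 4) > 4.


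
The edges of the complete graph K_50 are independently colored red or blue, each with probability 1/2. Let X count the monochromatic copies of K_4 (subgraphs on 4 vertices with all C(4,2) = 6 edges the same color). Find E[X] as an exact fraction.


Let X = Σ_S X_S over the C(50, 4) = 230300 subsets S of size 4, where X_S = 1 if the K_4 on S is monochromatic.
For a fixed S, the K_4 on S has C(4, 2) = 6 edges. P[all 6 edges red] = (1/2)^6, and likewise for blue, so P[monochromatic] = 2·(1/2)^6 = 2^{1 − 6} = 1/32.
By linearity: E[X] = C(50, 4) · 2^{1 − 6} = 230300 · 1/32 = 57575/8.
Numerically: E[X] ≈ 7196.8750.

E[X] = C(50,4)·2^(1−C(4,2)) = 57575/8 ≈ 7196.8750.


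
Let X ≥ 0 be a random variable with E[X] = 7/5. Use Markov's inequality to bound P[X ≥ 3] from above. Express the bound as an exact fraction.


μ = E[X] = 7/5, a = 3.
Markov: P[X ≥ 3] ≤ μ/a = (7/5)/3 = 7/15.
Numerically: ≈ 0.466667.
(Since a = 3 > μ = 1.400000, the bound 7/15 is < 1 and informative.)

P[X ≥ 3] ≤ 7/15 ≈ 0.466667.


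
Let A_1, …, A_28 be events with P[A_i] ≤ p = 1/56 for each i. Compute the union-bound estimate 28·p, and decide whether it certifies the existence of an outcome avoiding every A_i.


Union bound: P[∪_{i=1}^{28} A_i] ≤ Σ_i P[A_i] ≤ 28·p = 28·(1/56) = 1/2.
Numerically: 1/2 ≈ 0.5000000.
Is 1/2 < 1? YES.
Since P[∪ A_i] ≤ 1/2 < 1, the complement has P[∩ A_i^c] ≥ 1 − 1/2 = 1/2 > 0, so some outcome avoids every A_i.

28·p = 1/2 ≈ 0.5000000; existence CERTIFIED by the union bound.


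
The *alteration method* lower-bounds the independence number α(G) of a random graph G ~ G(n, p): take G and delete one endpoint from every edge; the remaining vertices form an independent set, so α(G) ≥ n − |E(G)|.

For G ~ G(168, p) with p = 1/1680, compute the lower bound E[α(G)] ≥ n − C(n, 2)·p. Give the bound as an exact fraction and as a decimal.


E[|E(G)|] = C(168, 2)·p = 14028 · (1/1680) = 167/20.
E[α(G)] ≥ n − E[|E(G)|] = 168 − 167/20 = 3193/20.
Numerically: ≈ 159.650.
(This is only a lower bound; the true E[α(G)] may be larger.)

E[α(G)] ≥ 3193/20 ≈ 159.650.


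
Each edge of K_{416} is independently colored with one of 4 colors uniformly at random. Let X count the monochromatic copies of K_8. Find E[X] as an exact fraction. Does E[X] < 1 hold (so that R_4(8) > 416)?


E[X] = C(416, 8) · 4^{1 − 28} = 20788229335792620 · 4^{−27} = 20788229335792620/18014398509481984.
As a reduced fraction: E[X] = 5197057333948155/4503599627370496 ≈ 1.1540.
Is E[X] < 1? NO.
Since E[X] ≥ 1, the first-moment bound is inconclusive at n = 416; it does NOT by itself certify R_4(8) > 416.

E[X] = 5197057333948155/4503599627370496 ≈ 1.1540; E[X] ≥ 1; first-moment method inconclusive here.


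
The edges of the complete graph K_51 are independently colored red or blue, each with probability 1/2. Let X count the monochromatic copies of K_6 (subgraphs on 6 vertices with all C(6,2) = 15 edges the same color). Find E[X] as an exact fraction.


Let X = Σ_S X_S over the C(51, 6) = 18009460 subsets S of size 6, where X_S = 1 if the K_6 on S is monochromatic.
For a fixed S, the K_6 on S has C(6, 2) = 15 edges. P[all 15 edges red] = (1/2)^15, and likewise for blue, so P[monochromatic] = 2·(1/2)^15 = 2^{1 − 15} = 1/16384.
Summing: E[X] = C(51, 6) · 2^{1 − 15} = 18009460 · 1/16384 = 4502365/4096.
Numerically: E[X] ≈ 1099.2102.

E[X] = C(51,6)·2^(1−C(6,2)) = 4502365/4096 ≈ 1099.2102.


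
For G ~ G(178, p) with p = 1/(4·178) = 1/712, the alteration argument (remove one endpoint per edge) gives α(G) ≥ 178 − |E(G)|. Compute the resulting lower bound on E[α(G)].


E[|E(G)|] = C(178, 2)·p = 15753 · (1/712) = 177/8.
E[α(G)] ≥ n − E[|E(G)|] = 178 − 177/8 = 1247/8.
Numerically: ≈ 155.875.
(This is only a lower bound; the true E[α(G)] may be larger.)

E[α(G)] ≥ 1247/8 ≈ 155.875.


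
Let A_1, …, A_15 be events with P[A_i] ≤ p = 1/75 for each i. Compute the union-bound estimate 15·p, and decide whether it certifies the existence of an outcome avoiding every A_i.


Union bound: P[∪_{i=1}^{15} A_i] ≤ Σ_i P[A_i] ≤ 15·p = 15·(1/75) = 1/5.
Numerically: 1/5 ≈ 0.2000.
Is 1/5 < 1? YES.
Since P[∪ A_i] ≤ 1/5 < 1, the complement has P[∩ A_i^c] ≥ 1 − 1/5 = 4/5 > 0, so some outcome avoids every A_i.

15·p = 1/5 ≈ 0.2000; existence CERTIFIED by the union bound.


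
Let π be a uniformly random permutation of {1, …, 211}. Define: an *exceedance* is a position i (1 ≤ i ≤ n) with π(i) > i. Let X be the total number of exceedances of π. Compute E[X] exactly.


Write X = Σ_{i=1}^{211} X_i, where X_i = 1_{π(i) > i}.
For each fixed i, π(i) is uniform over {1, …, 211} (marginal of a uniform permutation), so P[π(i) > i] = (n − i)/n. Summing: Σ_{i=1}^{211} (n − i)/n = (0 + 1 + … + 210)/211 = 211(211 − 1)/(2·211) = (211 − 1)/2.
Hence E[X] = Σ_{i=1}^{211} (211 − i)/211 = 105 ≈ 105.00000.

E[X] = 105 = 105.00000.


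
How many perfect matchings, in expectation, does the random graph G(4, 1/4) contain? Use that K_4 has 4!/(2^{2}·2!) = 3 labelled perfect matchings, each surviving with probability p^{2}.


K_4 has 4!/(2^{2}·2!) = 3 labelled perfect matchings.
For each such perfect matching H, let X_H = 1 if all 2 edges of H are present in G. Then P[X_H = 1] = p^{2} = (1/4)^{2} = 1/16.
By linearity: E[X] = Σ_H E[X_H] = 3 · p^{2} = 3 · 1/16 = 3/16.
Numerically: E[X] ≈ 0.1875.

E[X] = 3 · (1/4)^{2} = 3/16 ≈ 0.1875.


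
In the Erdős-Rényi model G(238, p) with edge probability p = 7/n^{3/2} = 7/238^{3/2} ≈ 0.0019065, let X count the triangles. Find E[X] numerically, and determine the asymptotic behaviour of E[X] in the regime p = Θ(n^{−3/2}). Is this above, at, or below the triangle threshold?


Number of potential triangles: C(238, 3) = 2218636.
Each occurs with probability p³ ≈ (0.0019065)³ ≈ 6.9294348e-09.
By linearity: E[X] = C(238, 3)·p³ ≈ 2218636 · 6.9294348e-09 ≈ 0.01537.
Since α = 3/2 > 1, p = c/n^{3/2} = o(1/n) is below the triangle threshold p ~ 1/n. Asymptotically E[X] ~ (c³/6)·n^{3(1−α)} = (7³/6)·n^{-1.5} → 0, so by Markov's inequality G has no triangles w.h.p.

E[X] ≈ 0.01537; in regime p = Θ(1/n^{3/2}) E[X] tends to 0 (below the triangle threshold p ~ 1/n).


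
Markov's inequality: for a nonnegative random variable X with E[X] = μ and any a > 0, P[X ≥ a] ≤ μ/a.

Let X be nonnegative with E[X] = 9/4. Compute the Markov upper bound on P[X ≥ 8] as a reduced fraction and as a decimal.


μ = E[X] = 9/4, a = 8.
Markov: P[X ≥ 8] ≤ μ/a = (9/4)/8 = 9/32.
Numerically: ≈ 0.281250.
(Since a = 8 > μ = 2.250000, the bound 9/32 is < 1 and informative.)

P[X ≥ 8] ≤ 9/32 ≈ 0.281250.


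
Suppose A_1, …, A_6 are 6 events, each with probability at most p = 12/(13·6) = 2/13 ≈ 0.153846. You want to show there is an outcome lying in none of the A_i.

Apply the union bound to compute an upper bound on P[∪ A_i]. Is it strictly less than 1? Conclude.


Union bound: P[∪_{i=1}^{6} A_i] ≤ Σ_i P[A_i] ≤ 6·p = 6·(2/13) = 12/13.
Numerically: 12/13 ≈ 0.923077.
Is 12/13 < 1? YES.
Since P[∪ A_i] ≤ 12/13 < 1, the complement has P[∩ A_i^c] ≥ 1 − 12/13 = 1/13 > 0, so some outcome avoids every A_i.

6·p = 12/13 ≈ 0.923077; existence CERTIFIED by the union bound.


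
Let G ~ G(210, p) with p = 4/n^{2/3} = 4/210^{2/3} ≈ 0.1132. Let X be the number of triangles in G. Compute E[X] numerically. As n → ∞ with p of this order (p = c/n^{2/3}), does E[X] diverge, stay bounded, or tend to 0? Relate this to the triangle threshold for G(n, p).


Number of potential triangles: C(210, 3) = 1521520.
Each occurs with probability p³ ≈ (0.1132)³ ≈ 1.451247e-03.
By linearity: E[X] = C(210, 3)·p³ ≈ 1521520 · 1.451247e-03 ≈ 2208.1016.
Since α = 2/3 < 1, p = c/n^{2/3} ≫ 1/n is above the triangle threshold p ~ 1/n. Asymptotically E[X] ~ (c³/6)·n^{3(1−α)} = (4³/6)·n^{1} → ∞; triangles are abundant w.h.p.

E[X] ≈ 2208.1016; in regime p = Θ(1/n^{2/3}) E[X] diverges (above the triangle threshold p ~ 1/n).


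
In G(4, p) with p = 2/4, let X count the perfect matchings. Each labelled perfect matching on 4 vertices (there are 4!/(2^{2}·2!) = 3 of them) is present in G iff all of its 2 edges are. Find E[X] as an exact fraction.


K_4 has 4!/(2^{2}·2!) = 3 labelled perfect matchings.
For each such perfect matching H, let X_H = 1 if all 2 edges of H are present in G. Then P[X_H = 1] = p^{2} = (1/2)^{2} = 1/4.
By linearity of expectation: E[X] = Σ_H E[X_H] = 3 · p^{2} = 3 · 1/4 = 3/4.
Numerically: E[X] ≈ 0.75.

E[X] = 3 · (1/2)^{2} = 3/4 ≈ 0.75.


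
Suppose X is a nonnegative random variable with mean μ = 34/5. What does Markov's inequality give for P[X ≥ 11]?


μ = E[X] = 34/5, a = 11.
Markov: P[X ≥ 11] ≤ μ/a = (34/5)/11 = 34/55.
Numerically: ≈ 0.618.
(Since a = 11 > μ = 6.800, the bound 34/55 is < 1 and informative.)

P[X ≥ 11] ≤ 34/55 ≈ 0.618.


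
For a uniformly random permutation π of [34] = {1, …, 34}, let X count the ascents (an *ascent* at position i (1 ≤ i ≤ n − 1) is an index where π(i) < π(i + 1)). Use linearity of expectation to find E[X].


Write X = Σ X_I over i = 1, …, 33, with X_I the indicator of one ascent.
There are 33 indicators.
For each fixed i, the pair (π(i), π(i+1)) is a uniformly random ordered pair of distinct values from {1, …, 34}; by symmetry P[π(i) < π(i+1)] = 1/2.
By linearity: E[X] = 33 · (1/2) = (34 − 1) · (1/2) = 33/2 ≈ 16.50000.

E[X] = 33/2 = 16.50000.


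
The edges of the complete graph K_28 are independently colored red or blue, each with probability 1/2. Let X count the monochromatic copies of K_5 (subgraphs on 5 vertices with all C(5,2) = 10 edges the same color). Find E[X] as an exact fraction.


Let X = Σ_S X_S over the C(28, 5) = 98280 subsets S of size 5, where X_S = 1 if the K_5 on S is monochromatic.
For a fixed S, the K_5 on S has C(5, 2) = 10 edges. P[all 10 edges red] = (1/2)^10, and likewise for blue, so P[monochromatic] = 2·(1/2)^10 = 2^{1 − 10} = 1/512.
Summing: E[X] = C(28, 5) · 2^{1 − 10} = 98280 · 1/512 = 12285/64.
Numerically: E[X] ≈ 191.95312.

E[X] = C(28,5)·2^(1−C(5,2)) = 12285/64 ≈ 191.95312.


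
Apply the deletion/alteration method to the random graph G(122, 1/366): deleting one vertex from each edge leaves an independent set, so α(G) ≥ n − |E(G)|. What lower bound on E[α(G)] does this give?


E[|E(G)|] = C(122, 2)·p = 7381 · (1/366) = 121/6.
E[α(G)] ≥ n − E[|E(G)|] = 122 − 121/6 = 611/6.
Numerically: ≈ 101.833.
(This is only a lower bound; the true E[α(G)] may be larger.)

E[α(G)] ≥ 611/6 ≈ 101.833.


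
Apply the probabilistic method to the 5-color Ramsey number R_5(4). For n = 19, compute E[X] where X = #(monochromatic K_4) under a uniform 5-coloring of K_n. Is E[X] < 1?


E[X] = C(19, 4) · 5^{1 − 6} = 3876 · 5^{−5} = 3876/3125.
As a reduced fraction: E[X] = 3876/3125 ≈ 1.2403.
Is E[X] < 1? NO.
Since E[X] ≥ 1, the first-moment bound is inconclusive at n = 19; it does NOT by itself certify R_5(4) > 19.

E[X] = 3876/3125 ≈ 1.2403; E[X] ≥ 1; first-moment method inconclusive here.


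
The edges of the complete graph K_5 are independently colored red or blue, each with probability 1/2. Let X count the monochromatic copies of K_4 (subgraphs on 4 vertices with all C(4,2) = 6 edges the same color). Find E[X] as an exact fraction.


Let X = Σ_S X_S over the C(5, 4) = 5 subsets S of size 4, where X_S = 1 if the K_4 on S is monochromatic.
For a fixed S, the K_4 on S has C(4, 2) = 6 edges. P[all 6 edges red] = (1/2)^6, and likewise for blue, so P[monochromatic] = 2·(1/2)^6 = 2^{1 − 6} = 1/32.
By linearity of expectation: E[X] = C(5, 4) · 2^{1 − 6} = 5 · 1/32 = 5/32.
Numerically: E[X] ≈ 0.156250.

E[X] = C(5,4)·2^(1−C(4,2)) = 5/32 ≈ 0.156250.


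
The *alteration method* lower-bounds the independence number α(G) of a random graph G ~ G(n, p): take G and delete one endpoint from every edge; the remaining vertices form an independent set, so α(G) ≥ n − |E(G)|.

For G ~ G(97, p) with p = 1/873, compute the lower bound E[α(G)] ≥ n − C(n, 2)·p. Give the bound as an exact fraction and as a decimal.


E[|E(G)|] = C(97, 2)·p = 4656 · (1/873) = 16/3.
E[α(G)] ≥ n − E[|E(G)|] = 97 − 16/3 = 275/3.
Numerically: ≈ 91.66667.
(This is only a lower bound; the true E[α(G)] may be larger.)

E[α(G)] ≥ 275/3 ≈ 91.66667.


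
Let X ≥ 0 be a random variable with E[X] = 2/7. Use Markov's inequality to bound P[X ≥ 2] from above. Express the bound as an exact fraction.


μ = E[X] = 2/7, a = 2.
Markov: P[X ≥ 2] ≤ μ/a = (2/7)/2 = 1/7.
Numerically: ≈ 0.1429.
(Since a = 2 > μ = 0.2857, the bound 1/7 is < 1 and informative.)

P[X ≥ 2] ≤ 1/7 ≈ 0.1429.


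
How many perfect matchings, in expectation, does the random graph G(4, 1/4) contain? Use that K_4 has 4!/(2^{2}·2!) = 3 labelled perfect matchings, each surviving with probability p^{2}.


K_4 has 4!/(2^{2}·2!) = 3 labelled perfect matchings.
For each such perfect matching H, let X_H = 1 if all 2 edges of H are present in G. Then P[X_H = 1] = p^{2} = (1/4)^{2} = 1/16.
By linearity: E[X] = Σ_H E[X_H] = 3 · p^{2} = 3 · 1/16 = 3/16.
Numerically: E[X] ≈ 0.188.

E[X] = 3 · (1/4)^{2} = 3/16 ≈ 0.188.


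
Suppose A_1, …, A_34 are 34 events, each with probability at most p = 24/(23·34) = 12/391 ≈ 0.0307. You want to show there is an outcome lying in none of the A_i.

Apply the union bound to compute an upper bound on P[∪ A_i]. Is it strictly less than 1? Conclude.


Union bound: P[∪_{i=1}^{34} A_i] ≤ Σ_i P[A_i] ≤ 34·p = 34·(12/391) = 24/23.
Numerically: 24/23 ≈ 1.0435.
Is 24/23 < 1? NO.
Since the bound 24/23 is ≥ 1, the union bound is uninformative here; it does NOT by itself certify existence.

34·p = 24/23 ≈ 1.0435; existence NOT certified by the union bound.


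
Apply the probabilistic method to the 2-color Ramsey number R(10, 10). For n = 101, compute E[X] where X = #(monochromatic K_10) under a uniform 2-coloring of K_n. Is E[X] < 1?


E[X] = C(101, 10) · 2^{1 − 45} = 19212541264840 · 2^{−44} = 19212541264840/17592186044416.
As a reduced fraction: E[X] = 2401567658105/2199023255552 ≈ 1.092.
Is E[X] < 1? NO.
Since E[X] ≥ 1, the first-moment bound is inconclusive at n = 101; it does NOT by itself certify R(10, 10) > 101.

E[X] = 2401567658105/2199023255552 ≈ 1.092; E[X] ≥ 1; first-moment method inconclusive here.


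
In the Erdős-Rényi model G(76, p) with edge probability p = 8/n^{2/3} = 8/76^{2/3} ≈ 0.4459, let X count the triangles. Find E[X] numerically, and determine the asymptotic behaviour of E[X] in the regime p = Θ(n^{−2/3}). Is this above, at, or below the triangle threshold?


Number of potential triangles: C(76, 3) = 70300.
Each occurs with probability p³ ≈ (0.4459)³ ≈ 8.864266e-02.
By linearity: E[X] = C(76, 3)·p³ ≈ 70300 · 8.864266e-02 ≈ 6231.5789.
Since α = 2/3 < 1, p = c/n^{2/3} ≫ 1/n is above the triangle threshold p ~ 1/n. Asymptotically E[X] ~ (c³/6)·n^{3(1−α)} = (8³/6)·n^{1} → ∞; triangles are abundant w.h.p.

E[X] ≈ 6231.5789; in regime p = Θ(1/n^{2/3}) E[X] diverges (above the triangle threshold p ~ 1/n).
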